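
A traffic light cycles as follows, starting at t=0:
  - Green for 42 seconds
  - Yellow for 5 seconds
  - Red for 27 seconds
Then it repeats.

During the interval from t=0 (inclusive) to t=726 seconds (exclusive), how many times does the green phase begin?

Cycle = 42+5+27 = 74s
green phase starts at t = k*74 + 0 for k=0,1,2,...
Need k*74+0 < 726 → k < 9.811
k ∈ {0, ..., 9} → 10 starts

Answer: 10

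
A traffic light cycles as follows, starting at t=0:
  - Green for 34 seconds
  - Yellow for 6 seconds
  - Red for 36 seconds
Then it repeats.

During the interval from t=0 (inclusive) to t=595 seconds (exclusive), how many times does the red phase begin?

Answer: 8

Derivation:
Cycle = 34+6+36 = 76s
red phase starts at t = k*76 + 40 for k=0,1,2,...
Need k*76+40 < 595 → k < 7.303
k ∈ {0, ..., 7} → 8 starts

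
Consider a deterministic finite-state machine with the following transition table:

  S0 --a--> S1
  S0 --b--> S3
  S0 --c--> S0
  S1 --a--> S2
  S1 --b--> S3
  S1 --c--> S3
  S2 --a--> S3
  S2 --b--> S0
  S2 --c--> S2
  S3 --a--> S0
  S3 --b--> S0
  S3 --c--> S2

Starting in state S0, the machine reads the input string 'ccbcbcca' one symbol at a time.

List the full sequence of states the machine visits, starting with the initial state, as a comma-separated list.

Answer: S0, S0, S0, S3, S2, S0, S0, S0, S1

Derivation:
Start: S0
  read 'c': S0 --c--> S0
  read 'c': S0 --c--> S0
  read 'b': S0 --b--> S3
  read 'c': S3 --c--> S2
  read 'b': S2 --b--> S0
  read 'c': S0 --c--> S0
  read 'c': S0 --c--> S0
  read 'a': S0 --a--> S1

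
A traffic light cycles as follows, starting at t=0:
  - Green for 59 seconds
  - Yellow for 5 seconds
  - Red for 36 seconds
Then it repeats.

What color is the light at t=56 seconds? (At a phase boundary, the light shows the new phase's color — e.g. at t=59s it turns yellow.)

Answer: green

Derivation:
Cycle length = 59 + 5 + 36 = 100s
t = 56, phase_t = 56 mod 100 = 56
56 < 59 (green end) → GREEN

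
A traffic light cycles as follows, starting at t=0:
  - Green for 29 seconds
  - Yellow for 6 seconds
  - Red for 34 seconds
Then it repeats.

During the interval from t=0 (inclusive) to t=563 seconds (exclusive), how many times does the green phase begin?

Answer: 9

Derivation:
Cycle = 29+6+34 = 69s
green phase starts at t = k*69 + 0 for k=0,1,2,...
Need k*69+0 < 563 → k < 8.159
k ∈ {0, ..., 8} → 9 starts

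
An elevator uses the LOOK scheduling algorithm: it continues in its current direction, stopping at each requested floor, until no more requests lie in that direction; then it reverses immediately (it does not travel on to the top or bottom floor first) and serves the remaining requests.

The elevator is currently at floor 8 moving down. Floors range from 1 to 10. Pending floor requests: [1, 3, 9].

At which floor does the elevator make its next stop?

Answer: 3

Derivation:
Current floor: 8, direction: down
Requests above: [9]
Requests below: [1, 3]
Moving down and requests lie below → nearest below is max([1, 3]) = 3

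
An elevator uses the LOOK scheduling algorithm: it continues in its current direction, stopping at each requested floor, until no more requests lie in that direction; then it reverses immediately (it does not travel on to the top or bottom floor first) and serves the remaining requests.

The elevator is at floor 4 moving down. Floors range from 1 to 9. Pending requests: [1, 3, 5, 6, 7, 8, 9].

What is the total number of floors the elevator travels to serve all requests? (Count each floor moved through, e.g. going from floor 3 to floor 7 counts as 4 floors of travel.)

Start at floor 4 moving down, LOOK stop order: [3, 1, 5, 6, 7, 8, 9]
  4 → 3: |3-4| = 1, total = 1
  3 → 1: |1-3| = 2, total = 3
  1 → 5: |5-1| = 4, total = 7
  5 → 6: |6-5| = 1, total = 8
  6 → 7: |7-6| = 1, total = 9
  7 → 8: |8-7| = 1, total = 10
  8 → 9: |9-8| = 1, total = 11

Answer: 11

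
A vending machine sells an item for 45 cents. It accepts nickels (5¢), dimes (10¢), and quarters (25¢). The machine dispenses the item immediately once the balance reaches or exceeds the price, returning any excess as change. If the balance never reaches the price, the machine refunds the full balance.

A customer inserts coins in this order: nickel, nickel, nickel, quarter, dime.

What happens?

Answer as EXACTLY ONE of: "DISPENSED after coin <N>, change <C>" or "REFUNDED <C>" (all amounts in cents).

Answer: DISPENSED after coin 5, change 5

Derivation:
Price: 45¢
Coin 1 (nickel, 5¢): balance = 5¢
Coin 2 (nickel, 5¢): balance = 10¢
Coin 3 (nickel, 5¢): balance = 15¢
Coin 4 (quarter, 25¢): balance = 40¢
Coin 5 (dime, 10¢): balance = 50¢
  → balance >= price → DISPENSE, change = 50 - 45 = 5¢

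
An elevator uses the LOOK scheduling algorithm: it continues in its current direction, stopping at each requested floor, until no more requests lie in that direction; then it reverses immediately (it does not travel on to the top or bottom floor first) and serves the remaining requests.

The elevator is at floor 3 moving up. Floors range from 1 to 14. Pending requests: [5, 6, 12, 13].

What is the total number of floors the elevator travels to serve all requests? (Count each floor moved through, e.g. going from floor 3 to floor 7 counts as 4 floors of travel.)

Answer: 10

Derivation:
Start at floor 3 moving up, LOOK stop order: [5, 6, 12, 13]
  3 → 5: |5-3| = 2, total = 2
  5 → 6: |6-5| = 1, total = 3
  6 → 12: |12-6| = 6, total = 9
  12 → 13: |13-12| = 1, total = 10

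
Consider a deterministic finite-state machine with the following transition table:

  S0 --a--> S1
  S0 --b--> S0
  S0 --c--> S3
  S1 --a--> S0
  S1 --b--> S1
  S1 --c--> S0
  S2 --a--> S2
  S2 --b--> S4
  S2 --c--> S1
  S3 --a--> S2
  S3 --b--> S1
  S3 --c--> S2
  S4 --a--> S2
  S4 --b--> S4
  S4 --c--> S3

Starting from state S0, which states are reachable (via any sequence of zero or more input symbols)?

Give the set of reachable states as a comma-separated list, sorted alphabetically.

Answer: S0, S1, S2, S3, S4

Derivation:
BFS from S0:
  visit S0: S0--a-->S1 (new), S0--b-->S0 (seen), S0--c-->S3 (new)
  visit S1: S1--a-->S0 (seen), S1--b-->S1 (seen), S1--c-->S0 (seen)
  visit S3: S3--a-->S2 (new), S3--b-->S1 (seen), S3--c-->S2 (seen)
  visit S2: S2--a-->S2 (seen), S2--b-->S4 (new), S2--c-->S1 (seen)
  visit S4: S4--a-->S2 (seen), S4--b-->S4 (seen), S4--c-->S3 (seen)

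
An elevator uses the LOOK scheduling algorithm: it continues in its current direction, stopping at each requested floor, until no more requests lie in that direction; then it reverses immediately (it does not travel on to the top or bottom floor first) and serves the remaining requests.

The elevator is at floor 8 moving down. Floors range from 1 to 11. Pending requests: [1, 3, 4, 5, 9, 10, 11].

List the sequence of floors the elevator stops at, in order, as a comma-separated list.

Current: 8, moving DOWN
Serve below first (descending): [5, 4, 3, 1]
Then reverse, serve above (ascending): [9, 10, 11]

Answer: 5, 4, 3, 1, 9, 10, 11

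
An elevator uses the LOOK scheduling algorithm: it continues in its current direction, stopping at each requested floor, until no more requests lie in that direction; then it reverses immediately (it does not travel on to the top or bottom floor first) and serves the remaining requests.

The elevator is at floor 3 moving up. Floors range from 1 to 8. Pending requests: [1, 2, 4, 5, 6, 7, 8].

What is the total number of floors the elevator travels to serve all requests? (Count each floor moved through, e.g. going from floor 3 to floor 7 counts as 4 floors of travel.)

Start at floor 3 moving up, LOOK stop order: [4, 5, 6, 7, 8, 2, 1]
  3 → 4: |4-3| = 1, total = 1
  4 → 5: |5-4| = 1, total = 2
  5 → 6: |6-5| = 1, total = 3
  6 → 7: |7-6| = 1, total = 4
  7 → 8: |8-7| = 1, total = 5
  8 → 2: |2-8| = 6, total = 11
  2 → 1: |1-2| = 1, total = 12

Answer: 12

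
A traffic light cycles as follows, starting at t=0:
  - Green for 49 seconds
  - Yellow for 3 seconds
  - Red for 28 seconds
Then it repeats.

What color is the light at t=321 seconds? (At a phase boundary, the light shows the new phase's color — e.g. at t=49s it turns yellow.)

Answer: green

Derivation:
Cycle length = 49 + 3 + 28 = 80s
t = 321, phase_t = 321 mod 80 = 1
1 < 49 (green end) → GREEN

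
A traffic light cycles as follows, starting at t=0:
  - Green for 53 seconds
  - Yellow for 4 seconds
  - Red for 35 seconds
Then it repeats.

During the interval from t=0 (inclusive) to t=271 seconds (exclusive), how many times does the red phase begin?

Answer: 3

Derivation:
Cycle = 53+4+35 = 92s
red phase starts at t = k*92 + 57 for k=0,1,2,...
Need k*92+57 < 271 → k < 2.326
k ∈ {0, ..., 2} → 3 starts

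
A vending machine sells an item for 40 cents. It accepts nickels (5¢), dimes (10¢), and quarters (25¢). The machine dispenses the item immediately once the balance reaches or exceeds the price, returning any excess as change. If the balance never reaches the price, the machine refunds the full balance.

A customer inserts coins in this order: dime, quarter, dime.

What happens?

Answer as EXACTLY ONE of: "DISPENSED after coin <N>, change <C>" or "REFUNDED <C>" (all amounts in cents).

Price: 40¢
Coin 1 (dime, 10¢): balance = 10¢
Coin 2 (quarter, 25¢): balance = 35¢
Coin 3 (dime, 10¢): balance = 45¢
  → balance >= price → DISPENSE, change = 45 - 40 = 5¢

Answer: DISPENSED after coin 3, change 5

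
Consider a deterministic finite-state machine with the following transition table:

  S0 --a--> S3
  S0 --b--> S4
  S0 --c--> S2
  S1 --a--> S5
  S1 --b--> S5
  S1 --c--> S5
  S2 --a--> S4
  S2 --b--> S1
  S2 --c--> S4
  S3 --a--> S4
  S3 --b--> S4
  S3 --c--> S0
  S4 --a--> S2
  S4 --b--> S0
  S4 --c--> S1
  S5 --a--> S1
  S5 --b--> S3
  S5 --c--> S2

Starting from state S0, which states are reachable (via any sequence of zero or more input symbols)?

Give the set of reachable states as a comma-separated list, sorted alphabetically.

Answer: S0, S1, S2, S3, S4, S5

Derivation:
BFS from S0:
  visit S0: S0--a-->S3 (new), S0--b-->S4 (new), S0--c-->S2 (new)
  visit S3: S3--a-->S4 (seen), S3--b-->S4 (seen), S3--c-->S0 (seen)
  visit S4: S4--a-->S2 (seen), S4--b-->S0 (seen), S4--c-->S1 (new)
  visit S2: S2--a-->S4 (seen), S2--b-->S1 (seen), S2--c-->S4 (seen)
  visit S1: S1--a-->S5 (new), S1--b-->S5 (seen), S1--c-->S5 (seen)
  visit S5: S5--a-->S1 (seen), S5--b-->S3 (seen), S5--c-->S2 (seen)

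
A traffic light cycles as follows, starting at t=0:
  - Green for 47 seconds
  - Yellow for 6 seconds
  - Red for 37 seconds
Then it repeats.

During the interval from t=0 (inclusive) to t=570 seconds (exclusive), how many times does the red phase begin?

Cycle = 47+6+37 = 90s
red phase starts at t = k*90 + 53 for k=0,1,2,...
Need k*90+53 < 570 → k < 5.744
k ∈ {0, ..., 5} → 6 starts

Answer: 6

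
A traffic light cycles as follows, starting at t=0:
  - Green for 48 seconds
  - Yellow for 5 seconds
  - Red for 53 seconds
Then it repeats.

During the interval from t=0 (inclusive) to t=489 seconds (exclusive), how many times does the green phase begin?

Answer: 5

Derivation:
Cycle = 48+5+53 = 106s
green phase starts at t = k*106 + 0 for k=0,1,2,...
Need k*106+0 < 489 → k < 4.613
k ∈ {0, ..., 4} → 5 starts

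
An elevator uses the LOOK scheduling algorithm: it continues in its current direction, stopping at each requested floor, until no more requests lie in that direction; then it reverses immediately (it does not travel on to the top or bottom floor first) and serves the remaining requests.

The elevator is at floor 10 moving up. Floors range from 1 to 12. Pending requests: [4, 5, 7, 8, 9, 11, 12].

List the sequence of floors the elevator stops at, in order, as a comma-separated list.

Current: 10, moving UP
Serve above first (ascending): [11, 12]
Then reverse, serve below (descending): [9, 8, 7, 5, 4]

Answer: 11, 12, 9, 8, 7, 5, 4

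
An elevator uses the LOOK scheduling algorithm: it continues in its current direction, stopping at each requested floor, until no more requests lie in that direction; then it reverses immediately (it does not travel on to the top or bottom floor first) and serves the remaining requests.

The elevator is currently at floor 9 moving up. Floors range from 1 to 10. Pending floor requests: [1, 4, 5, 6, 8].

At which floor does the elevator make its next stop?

Current floor: 9, direction: up
Requests above: []
Requests below: [1, 4, 5, 6, 8]
Moving up but no requests above → reverse; nearest below is max([1, 4, 5, 6, 8]) = 8

Answer: 8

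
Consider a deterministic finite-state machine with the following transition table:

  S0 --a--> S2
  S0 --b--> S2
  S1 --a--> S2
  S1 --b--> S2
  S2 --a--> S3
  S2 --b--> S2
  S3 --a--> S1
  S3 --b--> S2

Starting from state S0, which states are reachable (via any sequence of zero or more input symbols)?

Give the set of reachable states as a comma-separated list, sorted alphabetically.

BFS from S0:
  visit S0: S0--a-->S2 (new), S0--b-->S2 (seen)
  visit S2: S2--a-->S3 (new), S2--b-->S2 (seen)
  visit S3: S3--a-->S1 (new), S3--b-->S2 (seen)
  visit S1: S1--a-->S2 (seen), S1--b-->S2 (seen)

Answer: S0, S1, S2, S3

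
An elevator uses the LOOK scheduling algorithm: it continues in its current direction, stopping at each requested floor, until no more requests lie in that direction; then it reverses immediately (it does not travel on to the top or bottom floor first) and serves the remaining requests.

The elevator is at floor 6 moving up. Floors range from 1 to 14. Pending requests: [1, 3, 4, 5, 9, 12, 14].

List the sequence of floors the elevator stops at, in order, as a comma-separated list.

Answer: 9, 12, 14, 5, 4, 3, 1

Derivation:
Current: 6, moving UP
Serve above first (ascending): [9, 12, 14]
Then reverse, serve below (descending): [5, 4, 3, 1]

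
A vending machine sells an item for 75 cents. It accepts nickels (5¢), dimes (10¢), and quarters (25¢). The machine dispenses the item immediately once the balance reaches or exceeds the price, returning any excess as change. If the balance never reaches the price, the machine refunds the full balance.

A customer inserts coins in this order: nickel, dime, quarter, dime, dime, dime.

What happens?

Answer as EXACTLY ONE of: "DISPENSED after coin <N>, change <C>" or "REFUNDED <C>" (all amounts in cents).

Answer: REFUNDED 70

Derivation:
Price: 75¢
Coin 1 (nickel, 5¢): balance = 5¢
Coin 2 (dime, 10¢): balance = 15¢
Coin 3 (quarter, 25¢): balance = 40¢
Coin 4 (dime, 10¢): balance = 50¢
Coin 5 (dime, 10¢): balance = 60¢
Coin 6 (dime, 10¢): balance = 70¢
All coins inserted, balance 70¢ < price 75¢ → REFUND 70¢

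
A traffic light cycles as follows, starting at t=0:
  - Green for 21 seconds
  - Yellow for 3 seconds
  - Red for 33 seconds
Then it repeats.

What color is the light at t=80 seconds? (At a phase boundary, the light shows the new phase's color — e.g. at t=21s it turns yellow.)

Answer: yellow

Derivation:
Cycle length = 21 + 3 + 33 = 57s
t = 80, phase_t = 80 mod 57 = 23
21 <= 23 < 24 (yellow end) → YELLOW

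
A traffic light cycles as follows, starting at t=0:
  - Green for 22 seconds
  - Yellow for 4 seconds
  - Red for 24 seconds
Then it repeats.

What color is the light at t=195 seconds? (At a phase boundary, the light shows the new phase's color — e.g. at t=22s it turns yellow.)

Answer: red

Derivation:
Cycle length = 22 + 4 + 24 = 50s
t = 195, phase_t = 195 mod 50 = 45
45 >= 26 → RED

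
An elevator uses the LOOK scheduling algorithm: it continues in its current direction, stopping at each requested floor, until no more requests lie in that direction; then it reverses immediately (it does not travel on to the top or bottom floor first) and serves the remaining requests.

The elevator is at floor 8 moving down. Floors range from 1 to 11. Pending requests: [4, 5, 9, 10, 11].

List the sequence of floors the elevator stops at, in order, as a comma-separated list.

Current: 8, moving DOWN
Serve below first (descending): [5, 4]
Then reverse, serve above (ascending): [9, 10, 11]

Answer: 5, 4, 9, 10, 11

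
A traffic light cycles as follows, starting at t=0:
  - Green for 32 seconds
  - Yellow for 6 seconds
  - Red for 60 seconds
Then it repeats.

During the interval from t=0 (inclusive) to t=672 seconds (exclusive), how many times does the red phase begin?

Cycle = 32+6+60 = 98s
red phase starts at t = k*98 + 38 for k=0,1,2,...
Need k*98+38 < 672 → k < 6.469
k ∈ {0, ..., 6} → 7 starts

Answer: 7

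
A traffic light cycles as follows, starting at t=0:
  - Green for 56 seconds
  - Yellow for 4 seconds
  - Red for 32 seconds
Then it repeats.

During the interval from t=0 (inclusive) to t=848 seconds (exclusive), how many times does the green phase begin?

Answer: 10

Derivation:
Cycle = 56+4+32 = 92s
green phase starts at t = k*92 + 0 for k=0,1,2,...
Need k*92+0 < 848 → k < 9.217
k ∈ {0, ..., 9} → 10 starts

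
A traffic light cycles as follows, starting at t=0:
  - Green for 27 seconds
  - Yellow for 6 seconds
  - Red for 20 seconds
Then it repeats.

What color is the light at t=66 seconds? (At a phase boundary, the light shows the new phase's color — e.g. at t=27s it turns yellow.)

Cycle length = 27 + 6 + 20 = 53s
t = 66, phase_t = 66 mod 53 = 13
13 < 27 (green end) → GREEN

Answer: green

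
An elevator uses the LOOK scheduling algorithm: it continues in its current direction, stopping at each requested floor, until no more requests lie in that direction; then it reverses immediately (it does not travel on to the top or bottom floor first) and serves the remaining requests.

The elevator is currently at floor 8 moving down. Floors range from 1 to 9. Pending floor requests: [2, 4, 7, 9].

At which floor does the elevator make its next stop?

Current floor: 8, direction: down
Requests above: [9]
Requests below: [2, 4, 7]
Moving down and requests lie below → nearest below is max([2, 4, 7]) = 7

Answer: 7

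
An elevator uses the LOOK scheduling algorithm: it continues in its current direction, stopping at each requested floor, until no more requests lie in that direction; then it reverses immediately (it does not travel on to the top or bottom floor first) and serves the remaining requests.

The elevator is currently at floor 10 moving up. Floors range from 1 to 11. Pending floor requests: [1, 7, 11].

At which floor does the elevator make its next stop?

Current floor: 10, direction: up
Requests above: [11]
Requests below: [1, 7]
Moving up and requests lie above → nearest above is min([11]) = 11

Answer: 11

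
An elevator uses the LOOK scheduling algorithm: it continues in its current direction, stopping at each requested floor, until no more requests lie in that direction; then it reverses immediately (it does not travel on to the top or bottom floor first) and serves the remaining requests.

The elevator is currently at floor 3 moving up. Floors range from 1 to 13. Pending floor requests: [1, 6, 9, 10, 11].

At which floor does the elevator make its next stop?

Current floor: 3, direction: up
Requests above: [6, 9, 10, 11]
Requests below: [1]
Moving up and requests lie above → nearest above is min([6, 9, 10, 11]) = 6

Answer: 6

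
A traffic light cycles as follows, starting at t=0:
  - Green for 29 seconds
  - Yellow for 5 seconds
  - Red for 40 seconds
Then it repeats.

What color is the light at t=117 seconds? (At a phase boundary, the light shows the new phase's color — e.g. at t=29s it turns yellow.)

Cycle length = 29 + 5 + 40 = 74s
t = 117, phase_t = 117 mod 74 = 43
43 >= 34 → RED

Answer: red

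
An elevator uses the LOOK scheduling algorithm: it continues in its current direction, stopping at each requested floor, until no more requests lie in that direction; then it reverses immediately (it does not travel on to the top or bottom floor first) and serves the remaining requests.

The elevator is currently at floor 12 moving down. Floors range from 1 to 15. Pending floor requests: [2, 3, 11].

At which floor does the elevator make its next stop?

Current floor: 12, direction: down
Requests above: []
Requests below: [2, 3, 11]
Moving down and requests lie below → nearest below is max([2, 3, 11]) = 11

Answer: 11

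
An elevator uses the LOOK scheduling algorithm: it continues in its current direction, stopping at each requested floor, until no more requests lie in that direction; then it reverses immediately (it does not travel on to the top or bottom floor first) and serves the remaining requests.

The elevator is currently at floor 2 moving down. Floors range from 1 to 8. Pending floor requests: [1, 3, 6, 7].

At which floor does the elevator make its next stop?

Current floor: 2, direction: down
Requests above: [3, 6, 7]
Requests below: [1]
Moving down and requests lie below → nearest below is max([1]) = 1

Answer: 1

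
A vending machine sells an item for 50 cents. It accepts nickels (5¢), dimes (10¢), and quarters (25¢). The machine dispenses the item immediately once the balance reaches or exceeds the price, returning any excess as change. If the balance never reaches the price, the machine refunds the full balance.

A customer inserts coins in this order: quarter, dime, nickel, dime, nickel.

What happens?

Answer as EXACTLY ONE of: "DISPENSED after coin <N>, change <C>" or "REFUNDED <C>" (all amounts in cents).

Price: 50¢
Coin 1 (quarter, 25¢): balance = 25¢
Coin 2 (dime, 10¢): balance = 35¢
Coin 3 (nickel, 5¢): balance = 40¢
Coin 4 (dime, 10¢): balance = 50¢
  → balance >= price → DISPENSE, change = 50 - 50 = 0¢

Answer: DISPENSED after coin 4, change 0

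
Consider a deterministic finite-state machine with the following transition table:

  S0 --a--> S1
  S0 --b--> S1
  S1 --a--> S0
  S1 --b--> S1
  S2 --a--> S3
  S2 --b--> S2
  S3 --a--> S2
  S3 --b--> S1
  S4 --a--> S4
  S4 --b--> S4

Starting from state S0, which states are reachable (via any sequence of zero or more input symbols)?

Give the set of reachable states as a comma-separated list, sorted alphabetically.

Answer: S0, S1

Derivation:
BFS from S0:
  visit S0: S0--a-->S1 (new), S0--b-->S1 (seen)
  visit S1: S1--a-->S0 (seen), S1--b-->S1 (seen)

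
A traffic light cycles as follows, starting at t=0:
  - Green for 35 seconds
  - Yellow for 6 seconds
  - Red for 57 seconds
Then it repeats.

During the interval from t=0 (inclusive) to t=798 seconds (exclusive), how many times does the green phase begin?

Cycle = 35+6+57 = 98s
green phase starts at t = k*98 + 0 for k=0,1,2,...
Need k*98+0 < 798 → k < 8.143
k ∈ {0, ..., 8} → 9 starts

Answer: 9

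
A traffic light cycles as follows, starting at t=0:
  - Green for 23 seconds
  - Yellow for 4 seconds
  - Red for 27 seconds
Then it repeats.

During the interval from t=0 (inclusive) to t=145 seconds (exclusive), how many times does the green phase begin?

Cycle = 23+4+27 = 54s
green phase starts at t = k*54 + 0 for k=0,1,2,...
Need k*54+0 < 145 → k < 2.685
k ∈ {0, ..., 2} → 3 starts

Answer: 3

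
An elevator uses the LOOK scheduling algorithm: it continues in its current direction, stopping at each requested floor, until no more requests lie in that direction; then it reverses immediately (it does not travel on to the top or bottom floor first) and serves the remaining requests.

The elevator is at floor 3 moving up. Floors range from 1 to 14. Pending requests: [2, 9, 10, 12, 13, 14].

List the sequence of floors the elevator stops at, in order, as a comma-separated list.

Current: 3, moving UP
Serve above first (ascending): [9, 10, 12, 13, 14]
Then reverse, serve below (descending): [2]

Answer: 9, 10, 12, 13, 14, 2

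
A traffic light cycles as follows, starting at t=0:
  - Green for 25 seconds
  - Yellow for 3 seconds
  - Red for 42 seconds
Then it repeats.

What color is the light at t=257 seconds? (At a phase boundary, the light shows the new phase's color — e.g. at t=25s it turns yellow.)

Answer: red

Derivation:
Cycle length = 25 + 3 + 42 = 70s
t = 257, phase_t = 257 mod 70 = 47
47 >= 28 → RED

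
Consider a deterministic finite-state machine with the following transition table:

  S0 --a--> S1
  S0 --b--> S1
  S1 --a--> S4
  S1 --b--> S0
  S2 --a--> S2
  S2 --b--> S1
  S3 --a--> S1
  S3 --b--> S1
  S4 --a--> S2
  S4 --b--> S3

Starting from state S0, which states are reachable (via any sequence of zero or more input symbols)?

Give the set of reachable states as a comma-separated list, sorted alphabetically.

BFS from S0:
  visit S0: S0--a-->S1 (new), S0--b-->S1 (seen)
  visit S1: S1--a-->S4 (new), S1--b-->S0 (seen)
  visit S4: S4--a-->S2 (new), S4--b-->S3 (new)
  visit S2: S2--a-->S2 (seen), S2--b-->S1 (seen)
  visit S3: S3--a-->S1 (seen), S3--b-->S1 (seen)

Answer: S0, S1, S2, S3, S4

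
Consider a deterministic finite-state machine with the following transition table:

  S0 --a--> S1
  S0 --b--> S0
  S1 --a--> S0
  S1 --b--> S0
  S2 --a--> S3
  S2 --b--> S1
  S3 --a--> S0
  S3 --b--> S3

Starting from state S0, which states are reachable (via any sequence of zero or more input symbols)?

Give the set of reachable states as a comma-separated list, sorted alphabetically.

Answer: S0, S1

Derivation:
BFS from S0:
  visit S0: S0--a-->S1 (new), S0--b-->S0 (seen)
  visit S1: S1--a-->S0 (seen), S1--b-->S0 (seen)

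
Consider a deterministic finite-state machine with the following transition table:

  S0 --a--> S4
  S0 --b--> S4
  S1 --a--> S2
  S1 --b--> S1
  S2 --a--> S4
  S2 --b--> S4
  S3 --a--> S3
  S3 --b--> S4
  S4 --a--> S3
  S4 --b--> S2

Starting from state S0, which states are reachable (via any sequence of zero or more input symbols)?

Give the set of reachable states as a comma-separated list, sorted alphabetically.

BFS from S0:
  visit S0: S0--a-->S4 (new), S0--b-->S4 (seen)
  visit S4: S4--a-->S3 (new), S4--b-->S2 (new)
  visit S3: S3--a-->S3 (seen), S3--b-->S4 (seen)
  visit S2: S2--a-->S4 (seen), S2--b-->S4 (seen)

Answer: S0, S2, S3, S4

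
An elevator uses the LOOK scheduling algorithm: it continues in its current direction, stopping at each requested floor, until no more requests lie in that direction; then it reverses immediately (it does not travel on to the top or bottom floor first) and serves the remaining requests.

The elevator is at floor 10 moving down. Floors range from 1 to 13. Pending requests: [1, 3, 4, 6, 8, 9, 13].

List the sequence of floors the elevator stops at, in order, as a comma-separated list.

Current: 10, moving DOWN
Serve below first (descending): [9, 8, 6, 4, 3, 1]
Then reverse, serve above (ascending): [13]

Answer: 9, 8, 6, 4, 3, 1, 13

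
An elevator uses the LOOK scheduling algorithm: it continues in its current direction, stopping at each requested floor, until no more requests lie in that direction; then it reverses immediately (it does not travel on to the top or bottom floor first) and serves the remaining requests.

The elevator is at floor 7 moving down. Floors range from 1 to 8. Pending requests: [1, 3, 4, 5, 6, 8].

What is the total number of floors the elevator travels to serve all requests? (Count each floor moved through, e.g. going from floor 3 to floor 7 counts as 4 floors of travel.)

Start at floor 7 moving down, LOOK stop order: [6, 5, 4, 3, 1, 8]
  7 → 6: |6-7| = 1, total = 1
  6 → 5: |5-6| = 1, total = 2
  5 → 4: |4-5| = 1, total = 3
  4 → 3: |3-4| = 1, total = 4
  3 → 1: |1-3| = 2, total = 6
  1 → 8: |8-1| = 7, total = 13

Answer: 13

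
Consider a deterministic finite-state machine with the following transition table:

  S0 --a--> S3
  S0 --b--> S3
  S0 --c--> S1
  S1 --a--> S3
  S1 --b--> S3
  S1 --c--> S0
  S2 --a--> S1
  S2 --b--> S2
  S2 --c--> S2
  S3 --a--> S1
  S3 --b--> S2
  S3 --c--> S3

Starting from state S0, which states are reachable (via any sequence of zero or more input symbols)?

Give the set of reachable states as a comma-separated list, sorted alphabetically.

Answer: S0, S1, S2, S3

Derivation:
BFS from S0:
  visit S0: S0--a-->S3 (new), S0--b-->S3 (seen), S0--c-->S1 (new)
  visit S3: S3--a-->S1 (seen), S3--b-->S2 (new), S3--c-->S3 (seen)
  visit S1: S1--a-->S3 (seen), S1--b-->S3 (seen), S1--c-->S0 (seen)
  visit S2: S2--a-->S1 (seen), S2--b-->S2 (seen), S2--c-->S2 (seen)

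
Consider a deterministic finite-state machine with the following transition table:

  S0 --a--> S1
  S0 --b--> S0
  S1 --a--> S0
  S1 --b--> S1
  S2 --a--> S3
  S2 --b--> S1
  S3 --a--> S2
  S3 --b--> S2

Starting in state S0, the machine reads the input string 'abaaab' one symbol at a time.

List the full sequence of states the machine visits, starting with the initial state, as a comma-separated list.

Answer: S0, S1, S1, S0, S1, S0, S0

Derivation:
Start: S0
  read 'a': S0 --a--> S1
  read 'b': S1 --b--> S1
  read 'a': S1 --a--> S0
  read 'a': S0 --a--> S1
  read 'a': S1 --a--> S0
  read 'b': S0 --b--> S0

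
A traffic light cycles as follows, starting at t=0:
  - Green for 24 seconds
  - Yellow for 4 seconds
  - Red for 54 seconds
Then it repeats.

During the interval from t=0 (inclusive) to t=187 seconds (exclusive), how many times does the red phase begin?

Cycle = 24+4+54 = 82s
red phase starts at t = k*82 + 28 for k=0,1,2,...
Need k*82+28 < 187 → k < 1.939
k ∈ {0, ..., 1} → 2 starts

Answer: 2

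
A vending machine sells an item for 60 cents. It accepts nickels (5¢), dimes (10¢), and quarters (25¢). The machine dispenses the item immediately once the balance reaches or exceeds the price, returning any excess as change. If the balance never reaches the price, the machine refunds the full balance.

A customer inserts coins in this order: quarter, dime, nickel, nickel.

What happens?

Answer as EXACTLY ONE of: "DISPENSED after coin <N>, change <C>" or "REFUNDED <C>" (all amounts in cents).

Answer: REFUNDED 45

Derivation:
Price: 60¢
Coin 1 (quarter, 25¢): balance = 25¢
Coin 2 (dime, 10¢): balance = 35¢
Coin 3 (nickel, 5¢): balance = 40¢
Coin 4 (nickel, 5¢): balance = 45¢
All coins inserted, balance 45¢ < price 60¢ → REFUND 45¢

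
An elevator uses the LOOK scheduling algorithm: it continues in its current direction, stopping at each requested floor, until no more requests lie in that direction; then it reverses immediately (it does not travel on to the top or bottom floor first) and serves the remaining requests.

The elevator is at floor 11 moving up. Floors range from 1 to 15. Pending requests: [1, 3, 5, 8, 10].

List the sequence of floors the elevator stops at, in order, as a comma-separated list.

Current: 11, moving UP
Serve above first (ascending): []
Then reverse, serve below (descending): [10, 8, 5, 3, 1]

Answer: 10, 8, 5, 3, 1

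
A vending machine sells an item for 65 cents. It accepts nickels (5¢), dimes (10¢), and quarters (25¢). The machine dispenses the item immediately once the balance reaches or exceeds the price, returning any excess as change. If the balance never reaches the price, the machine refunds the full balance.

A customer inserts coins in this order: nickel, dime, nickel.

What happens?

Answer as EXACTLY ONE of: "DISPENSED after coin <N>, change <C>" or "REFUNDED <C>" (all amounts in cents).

Answer: REFUNDED 20

Derivation:
Price: 65¢
Coin 1 (nickel, 5¢): balance = 5¢
Coin 2 (dime, 10¢): balance = 15¢
Coin 3 (nickel, 5¢): balance = 20¢
All coins inserted, balance 20¢ < price 65¢ → REFUND 20¢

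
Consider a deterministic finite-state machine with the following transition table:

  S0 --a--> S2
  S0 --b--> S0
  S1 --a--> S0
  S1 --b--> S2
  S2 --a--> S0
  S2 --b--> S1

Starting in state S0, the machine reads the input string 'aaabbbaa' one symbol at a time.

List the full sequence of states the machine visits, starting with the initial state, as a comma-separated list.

Start: S0
  read 'a': S0 --a--> S2
  read 'a': S2 --a--> S0
  read 'a': S0 --a--> S2
  read 'b': S2 --b--> S1
  read 'b': S1 --b--> S2
  read 'b': S2 --b--> S1
  read 'a': S1 --a--> S0
  read 'a': S0 --a--> S2

Answer: S0, S2, S0, S2, S1, S2, S1, S0, S2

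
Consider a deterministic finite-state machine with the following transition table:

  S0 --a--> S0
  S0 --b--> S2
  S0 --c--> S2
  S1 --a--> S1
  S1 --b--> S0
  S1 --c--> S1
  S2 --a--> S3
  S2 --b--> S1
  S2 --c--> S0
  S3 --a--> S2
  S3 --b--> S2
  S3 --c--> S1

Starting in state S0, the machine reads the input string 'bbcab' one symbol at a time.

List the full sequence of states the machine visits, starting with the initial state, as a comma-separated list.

Answer: S0, S2, S1, S1, S1, S0

Derivation:
Start: S0
  read 'b': S0 --b--> S2
  read 'b': S2 --b--> S1
  read 'c': S1 --c--> S1
  read 'a': S1 --a--> S1
  read 'b': S1 --b--> S0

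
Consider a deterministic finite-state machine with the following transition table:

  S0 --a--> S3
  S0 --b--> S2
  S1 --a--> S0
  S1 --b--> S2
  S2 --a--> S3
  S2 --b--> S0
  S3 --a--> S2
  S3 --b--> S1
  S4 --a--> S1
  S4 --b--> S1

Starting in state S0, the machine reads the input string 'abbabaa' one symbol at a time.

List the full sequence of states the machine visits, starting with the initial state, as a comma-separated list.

Answer: S0, S3, S1, S2, S3, S1, S0, S3

Derivation:
Start: S0
  read 'a': S0 --a--> S3
  read 'b': S3 --b--> S1
  read 'b': S1 --b--> S2
  read 'a': S2 --a--> S3
  read 'b': S3 --b--> S1
  read 'a': S1 --a--> S0
  read 'a': S0 --a--> S3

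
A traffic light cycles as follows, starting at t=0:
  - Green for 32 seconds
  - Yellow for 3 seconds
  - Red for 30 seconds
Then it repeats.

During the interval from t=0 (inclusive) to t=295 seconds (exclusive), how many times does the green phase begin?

Answer: 5

Derivation:
Cycle = 32+3+30 = 65s
green phase starts at t = k*65 + 0 for k=0,1,2,...
Need k*65+0 < 295 → k < 4.538
k ∈ {0, ..., 4} → 5 starts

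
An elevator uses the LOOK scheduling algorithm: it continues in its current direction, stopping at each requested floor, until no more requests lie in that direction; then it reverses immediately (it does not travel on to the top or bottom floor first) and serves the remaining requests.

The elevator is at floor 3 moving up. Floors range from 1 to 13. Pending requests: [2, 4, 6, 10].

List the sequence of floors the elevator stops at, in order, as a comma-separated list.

Answer: 4, 6, 10, 2

Derivation:
Current: 3, moving UP
Serve above first (ascending): [4, 6, 10]
Then reverse, serve below (descending): [2]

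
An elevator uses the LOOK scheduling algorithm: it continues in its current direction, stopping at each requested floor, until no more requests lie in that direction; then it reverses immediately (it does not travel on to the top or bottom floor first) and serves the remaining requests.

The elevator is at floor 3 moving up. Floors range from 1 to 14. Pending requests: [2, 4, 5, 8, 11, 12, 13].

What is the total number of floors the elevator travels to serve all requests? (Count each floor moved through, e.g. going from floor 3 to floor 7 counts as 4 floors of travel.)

Start at floor 3 moving up, LOOK stop order: [4, 5, 8, 11, 12, 13, 2]
  3 → 4: |4-3| = 1, total = 1
  4 → 5: |5-4| = 1, total = 2
  5 → 8: |8-5| = 3, total = 5
  8 → 11: |11-8| = 3, total = 8
  11 → 12: |12-11| = 1, total = 9
  12 → 13: |13-12| = 1, total = 10
  13 → 2: |2-13| = 11, total = 21

Answer: 21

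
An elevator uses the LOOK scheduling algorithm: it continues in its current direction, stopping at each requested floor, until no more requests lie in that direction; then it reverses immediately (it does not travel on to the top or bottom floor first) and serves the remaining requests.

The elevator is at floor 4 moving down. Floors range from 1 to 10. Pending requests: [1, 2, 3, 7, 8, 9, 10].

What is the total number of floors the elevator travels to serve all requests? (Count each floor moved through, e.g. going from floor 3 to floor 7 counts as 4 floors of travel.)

Start at floor 4 moving down, LOOK stop order: [3, 2, 1, 7, 8, 9, 10]
  4 → 3: |3-4| = 1, total = 1
  3 → 2: |2-3| = 1, total = 2
  2 → 1: |1-2| = 1, total = 3
  1 → 7: |7-1| = 6, total = 9
  7 → 8: |8-7| = 1, total = 10
  8 → 9: |9-8| = 1, total = 11
  9 → 10: |10-9| = 1, total = 12

Answer: 12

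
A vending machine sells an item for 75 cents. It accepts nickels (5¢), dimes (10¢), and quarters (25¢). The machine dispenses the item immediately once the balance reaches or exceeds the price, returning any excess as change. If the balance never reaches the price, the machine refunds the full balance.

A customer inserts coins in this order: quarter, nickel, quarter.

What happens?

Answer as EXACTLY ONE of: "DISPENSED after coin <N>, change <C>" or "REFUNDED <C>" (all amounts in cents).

Price: 75¢
Coin 1 (quarter, 25¢): balance = 25¢
Coin 2 (nickel, 5¢): balance = 30¢
Coin 3 (quarter, 25¢): balance = 55¢
All coins inserted, balance 55¢ < price 75¢ → REFUND 55¢

Answer: REFUNDED 55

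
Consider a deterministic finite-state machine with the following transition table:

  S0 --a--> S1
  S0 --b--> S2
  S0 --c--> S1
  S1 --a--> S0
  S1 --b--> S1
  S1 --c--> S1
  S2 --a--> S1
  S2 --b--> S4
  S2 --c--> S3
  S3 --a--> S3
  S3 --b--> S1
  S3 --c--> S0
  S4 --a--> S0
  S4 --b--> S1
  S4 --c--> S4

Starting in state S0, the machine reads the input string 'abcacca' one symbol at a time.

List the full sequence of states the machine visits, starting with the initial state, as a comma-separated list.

Start: S0
  read 'a': S0 --a--> S1
  read 'b': S1 --b--> S1
  read 'c': S1 --c--> S1
  read 'a': S1 --a--> S0
  read 'c': S0 --c--> S1
  read 'c': S1 --c--> S1
  read 'a': S1 --a--> S0

Answer: S0, S1, S1, S1, S0, S1, S1, S0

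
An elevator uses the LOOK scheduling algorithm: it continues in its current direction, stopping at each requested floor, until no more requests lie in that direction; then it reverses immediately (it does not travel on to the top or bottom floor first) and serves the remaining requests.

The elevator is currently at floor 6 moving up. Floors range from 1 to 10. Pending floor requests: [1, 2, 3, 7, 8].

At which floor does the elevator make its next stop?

Current floor: 6, direction: up
Requests above: [7, 8]
Requests below: [1, 2, 3]
Moving up and requests lie above → nearest above is min([7, 8]) = 7

Answer: 7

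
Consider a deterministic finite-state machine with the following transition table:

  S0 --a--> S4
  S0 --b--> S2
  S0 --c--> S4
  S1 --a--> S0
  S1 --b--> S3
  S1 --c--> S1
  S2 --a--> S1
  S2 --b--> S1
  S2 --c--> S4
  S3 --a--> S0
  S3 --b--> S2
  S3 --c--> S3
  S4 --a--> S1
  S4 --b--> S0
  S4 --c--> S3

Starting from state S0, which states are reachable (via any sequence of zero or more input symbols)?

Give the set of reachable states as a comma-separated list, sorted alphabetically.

Answer: S0, S1, S2, S3, S4

Derivation:
BFS from S0:
  visit S0: S0--a-->S4 (new), S0--b-->S2 (new), S0--c-->S4 (seen)
  visit S4: S4--a-->S1 (new), S4--b-->S0 (seen), S4--c-->S3 (new)
  visit S2: S2--a-->S1 (seen), S2--b-->S1 (seen), S2--c-->S4 (seen)
  visit S1: S1--a-->S0 (seen), S1--b-->S3 (seen), S1--c-->S1 (seen)
  visit S3: S3--a-->S0 (seen), S3--b-->S2 (seen), S3--c-->S3 (seen)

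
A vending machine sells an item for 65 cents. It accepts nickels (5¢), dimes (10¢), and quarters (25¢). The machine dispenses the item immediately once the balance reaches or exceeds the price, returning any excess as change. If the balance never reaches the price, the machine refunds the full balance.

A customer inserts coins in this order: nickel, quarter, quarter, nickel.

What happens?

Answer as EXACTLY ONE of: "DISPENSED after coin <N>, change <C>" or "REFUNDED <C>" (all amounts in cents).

Answer: REFUNDED 60

Derivation:
Price: 65¢
Coin 1 (nickel, 5¢): balance = 5¢
Coin 2 (quarter, 25¢): balance = 30¢
Coin 3 (quarter, 25¢): balance = 55¢
Coin 4 (nickel, 5¢): balance = 60¢
All coins inserted, balance 60¢ < price 65¢ → REFUND 60¢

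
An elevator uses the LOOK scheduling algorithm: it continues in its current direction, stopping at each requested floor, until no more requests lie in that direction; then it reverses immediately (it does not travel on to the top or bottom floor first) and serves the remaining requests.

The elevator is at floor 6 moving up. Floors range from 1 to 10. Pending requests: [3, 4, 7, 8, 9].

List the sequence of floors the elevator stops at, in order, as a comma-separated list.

Answer: 7, 8, 9, 4, 3

Derivation:
Current: 6, moving UP
Serve above first (ascending): [7, 8, 9]
Then reverse, serve below (descending): [4, 3]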